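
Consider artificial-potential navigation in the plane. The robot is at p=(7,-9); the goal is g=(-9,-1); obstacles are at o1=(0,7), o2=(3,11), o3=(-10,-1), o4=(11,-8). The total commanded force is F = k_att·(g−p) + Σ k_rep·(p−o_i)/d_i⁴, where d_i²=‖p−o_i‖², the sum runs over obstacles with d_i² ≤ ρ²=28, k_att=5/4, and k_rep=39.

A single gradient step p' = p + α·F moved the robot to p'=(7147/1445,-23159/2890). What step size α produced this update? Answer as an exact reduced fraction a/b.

α = 1/10

F_att = 5/4·(g−p) = 5/4·(-16,8) = (-20.0000,10.0000)
o1: d²=305 > ρ²=28 → inactive
o2: d²=416 > ρ²=28 → inactive
o3: d²=353 > ρ²=28 → inactive
o4: d²=17 ≤ ρ²=28; F_rep = 39·(-4,-1)/17² = (-0.5398,-0.1349)
F = F_att + ΣF_rep = (-20.5398,9.8651)
Δp = p'−p = (-2.0540,0.9865); α = Δx/Fx = (-2968/1445) / (-5936/289) = 1/10
check: Δy/Fy = (2851/2890) / (2851/289) = 1/10 ✓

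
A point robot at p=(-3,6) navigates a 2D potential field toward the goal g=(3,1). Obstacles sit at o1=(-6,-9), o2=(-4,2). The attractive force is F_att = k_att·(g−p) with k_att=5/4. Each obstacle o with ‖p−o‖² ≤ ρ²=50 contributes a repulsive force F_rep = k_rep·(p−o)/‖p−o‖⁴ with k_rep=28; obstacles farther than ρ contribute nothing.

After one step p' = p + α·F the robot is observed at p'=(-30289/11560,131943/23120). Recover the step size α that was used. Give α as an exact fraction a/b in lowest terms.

F_att = 5/4·(g−p) = 5/4·(6,-5) = (7.5000,-6.2500)
o1: d²=234 > ρ²=50 → inactive
o2: d²=17 ≤ ρ²=50; F_rep = 28·(1,4)/17² = (0.0969,0.3875)
F = F_att + ΣF_rep = (7.5969,-5.8625)
Δp = p'−p = (0.3798,-0.2931); α = Δx/Fx = (4391/11560) / (4391/578) = 1/20
check: Δy/Fy = (-6777/23120) / (-6777/1156) = 1/20 ✓

α = 1/20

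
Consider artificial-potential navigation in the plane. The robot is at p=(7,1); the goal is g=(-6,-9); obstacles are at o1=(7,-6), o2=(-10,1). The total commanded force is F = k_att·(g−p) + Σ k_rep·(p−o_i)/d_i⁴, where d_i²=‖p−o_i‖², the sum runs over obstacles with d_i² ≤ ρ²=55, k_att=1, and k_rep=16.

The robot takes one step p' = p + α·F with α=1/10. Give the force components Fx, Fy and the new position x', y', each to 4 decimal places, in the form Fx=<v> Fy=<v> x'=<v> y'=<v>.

F_att = 1·(g−p) = 1·(-13,-10) = (-13.0000,-10.0000)
o1: d²=49 ≤ ρ²=55; F_rep = 16·(0,7)/49² = (0.0000,0.0466)
o2: d²=289 > ρ²=55 → inactive
F = F_att + ΣF_rep = (-13.0000,-9.9534)
p' = p + 1/10·F = (5.7000,0.0047)

Fx=-13.0000 Fy=-9.9534 x'=5.7000 y'=0.0047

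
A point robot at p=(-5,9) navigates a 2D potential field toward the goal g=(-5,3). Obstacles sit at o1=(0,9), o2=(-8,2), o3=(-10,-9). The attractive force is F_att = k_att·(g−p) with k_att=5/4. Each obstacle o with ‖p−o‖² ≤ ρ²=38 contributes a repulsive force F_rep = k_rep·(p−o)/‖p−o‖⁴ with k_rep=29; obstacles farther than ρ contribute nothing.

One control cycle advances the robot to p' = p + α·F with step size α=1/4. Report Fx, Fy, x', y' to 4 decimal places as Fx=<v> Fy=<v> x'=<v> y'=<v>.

Fx=-0.2320 Fy=-7.5000 x'=-5.0580 y'=7.1250

F_att = 5/4·(g−p) = 5/4·(0,-6) = (0.0000,-7.5000)
o1: d²=25 ≤ ρ²=38; F_rep = 29·(-5,0)/25² = (-0.2320,0.0000)
o2: d²=58 > ρ²=38 → inactive
o3: d²=349 > ρ²=38 → inactive
F = F_att + ΣF_rep = (-0.2320,-7.5000)
p' = p + 1/4·F = (-5.0580,7.1250)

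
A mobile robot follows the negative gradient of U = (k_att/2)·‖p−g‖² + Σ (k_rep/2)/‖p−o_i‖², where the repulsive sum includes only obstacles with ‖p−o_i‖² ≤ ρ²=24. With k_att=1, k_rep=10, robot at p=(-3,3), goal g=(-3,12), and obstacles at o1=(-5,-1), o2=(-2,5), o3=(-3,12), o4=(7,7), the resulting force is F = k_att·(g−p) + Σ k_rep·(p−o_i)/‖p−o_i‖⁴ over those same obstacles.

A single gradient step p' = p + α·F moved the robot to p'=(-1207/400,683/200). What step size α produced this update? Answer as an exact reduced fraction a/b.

F_att = 1·(g−p) = 1·(0,9) = (0.0000,9.0000)
o1: d²=20 ≤ ρ²=24; F_rep = 10·(2,4)/20² = (0.0500,0.1000)
o2: d²=5 ≤ ρ²=24; F_rep = 10·(-1,-2)/5² = (-0.4000,-0.8000)
o3: d²=81 > ρ²=24 → inactive
o4: d²=116 > ρ²=24 → inactive
F = F_att + ΣF_rep = (-0.3500,8.3000)
Δp = p'−p = (-0.0175,0.4150); α = Δx/Fx = (-7/400) / (-7/20) = 1/20
check: Δy/Fy = (83/200) / (83/10) = 1/20 ✓

α = 1/20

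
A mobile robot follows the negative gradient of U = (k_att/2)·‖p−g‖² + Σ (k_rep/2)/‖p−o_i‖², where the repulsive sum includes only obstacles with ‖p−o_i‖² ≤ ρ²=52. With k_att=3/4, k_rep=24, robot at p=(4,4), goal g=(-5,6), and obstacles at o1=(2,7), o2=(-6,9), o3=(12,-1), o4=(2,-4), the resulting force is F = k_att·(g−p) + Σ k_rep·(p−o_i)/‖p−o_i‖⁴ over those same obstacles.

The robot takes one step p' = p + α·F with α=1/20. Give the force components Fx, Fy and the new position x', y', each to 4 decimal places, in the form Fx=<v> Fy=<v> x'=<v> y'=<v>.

F_att = 3/4·(g−p) = 3/4·(-9,2) = (-6.7500,1.5000)
o1: d²=13 ≤ ρ²=52; F_rep = 24·(2,-3)/13² = (0.2840,-0.4260)
o2: d²=125 > ρ²=52 → inactive
o3: d²=89 > ρ²=52 → inactive
o4: d²=68 > ρ²=52 → inactive
F = F_att + ΣF_rep = (-6.4660,1.0740)
p' = p + 1/20·F = (3.6767,4.0537)

Fx=-6.4660 Fy=1.0740 x'=3.6767 y'=4.0537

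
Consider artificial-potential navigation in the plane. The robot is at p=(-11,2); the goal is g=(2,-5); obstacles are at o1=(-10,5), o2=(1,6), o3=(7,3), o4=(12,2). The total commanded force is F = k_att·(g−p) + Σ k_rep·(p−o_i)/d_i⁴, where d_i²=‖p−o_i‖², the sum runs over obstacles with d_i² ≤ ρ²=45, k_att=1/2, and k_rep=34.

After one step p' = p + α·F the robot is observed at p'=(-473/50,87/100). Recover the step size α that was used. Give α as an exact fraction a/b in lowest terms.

F_att = 1/2·(g−p) = 1/2·(13,-7) = (6.5000,-3.5000)
o1: d²=10 ≤ ρ²=45; F_rep = 34·(-1,-3)/10² = (-0.3400,-1.0200)
o2: d²=160 > ρ²=45 → inactive
o3: d²=325 > ρ²=45 → inactive
o4: d²=529 > ρ²=45 → inactive
F = F_att + ΣF_rep = (6.1600,-4.5200)
Δp = p'−p = (1.5400,-1.1300); α = Δx/Fx = (77/50) / (154/25) = 1/4
check: Δy/Fy = (-113/100) / (-113/25) = 1/4 ✓

α = 1/4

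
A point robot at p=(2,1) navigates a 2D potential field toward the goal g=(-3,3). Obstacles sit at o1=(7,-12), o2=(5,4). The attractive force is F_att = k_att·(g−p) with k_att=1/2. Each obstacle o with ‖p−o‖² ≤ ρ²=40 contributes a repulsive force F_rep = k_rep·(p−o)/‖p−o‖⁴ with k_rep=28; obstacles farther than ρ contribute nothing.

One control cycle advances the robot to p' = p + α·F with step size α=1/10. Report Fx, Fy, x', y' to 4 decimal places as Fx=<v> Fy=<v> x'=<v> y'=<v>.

F_att = 1/2·(g−p) = 1/2·(-5,2) = (-2.5000,1.0000)
o1: d²=194 > ρ²=40 → inactive
o2: d²=18 ≤ ρ²=40; F_rep = 28·(-3,-3)/18² = (-0.2593,-0.2593)
F = F_att + ΣF_rep = (-2.7593,0.7407)
p' = p + 1/10·F = (1.7241,1.0741)

Fx=-2.7593 Fy=0.7407 x'=1.7241 y'=1.0741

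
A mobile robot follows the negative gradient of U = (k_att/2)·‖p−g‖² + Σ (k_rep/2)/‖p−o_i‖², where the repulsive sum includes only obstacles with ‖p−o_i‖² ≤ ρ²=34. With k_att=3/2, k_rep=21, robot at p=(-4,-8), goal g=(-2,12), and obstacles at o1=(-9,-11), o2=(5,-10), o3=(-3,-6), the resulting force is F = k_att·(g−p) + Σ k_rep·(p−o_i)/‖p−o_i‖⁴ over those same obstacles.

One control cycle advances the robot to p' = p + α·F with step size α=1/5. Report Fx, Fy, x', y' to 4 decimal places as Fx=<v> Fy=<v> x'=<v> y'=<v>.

F_att = 3/2·(g−p) = 3/2·(2,20) = (3.0000,30.0000)
o1: d²=34 ≤ ρ²=34; F_rep = 21·(5,3)/34² = (0.0908,0.0545)
o2: d²=85 > ρ²=34 → inactive
o3: d²=5 ≤ ρ²=34; F_rep = 21·(-1,-2)/5² = (-0.8400,-1.6800)
F = F_att + ΣF_rep = (2.2508,28.3745)
p' = p + 1/5·F = (-3.5498,-2.3251)

Fx=2.2508 Fy=28.3745 x'=-3.5498 y'=-2.3251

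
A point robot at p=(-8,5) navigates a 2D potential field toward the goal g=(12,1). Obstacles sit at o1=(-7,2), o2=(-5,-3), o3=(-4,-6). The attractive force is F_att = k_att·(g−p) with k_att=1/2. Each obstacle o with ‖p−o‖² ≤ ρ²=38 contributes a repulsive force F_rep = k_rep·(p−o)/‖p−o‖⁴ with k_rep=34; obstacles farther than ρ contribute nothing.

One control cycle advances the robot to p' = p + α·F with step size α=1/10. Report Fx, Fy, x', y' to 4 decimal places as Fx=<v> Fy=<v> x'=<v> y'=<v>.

Fx=9.6600 Fy=-0.9800 x'=-7.0340 y'=4.9020

F_att = 1/2·(g−p) = 1/2·(20,-4) = (10.0000,-2.0000)
o1: d²=10 ≤ ρ²=38; F_rep = 34·(-1,3)/10² = (-0.3400,1.0200)
o2: d²=73 > ρ²=38 → inactive
o3: d²=137 > ρ²=38 → inactive
F = F_att + ΣF_rep = (9.6600,-0.9800)
p' = p + 1/10·F = (-7.0340,4.9020)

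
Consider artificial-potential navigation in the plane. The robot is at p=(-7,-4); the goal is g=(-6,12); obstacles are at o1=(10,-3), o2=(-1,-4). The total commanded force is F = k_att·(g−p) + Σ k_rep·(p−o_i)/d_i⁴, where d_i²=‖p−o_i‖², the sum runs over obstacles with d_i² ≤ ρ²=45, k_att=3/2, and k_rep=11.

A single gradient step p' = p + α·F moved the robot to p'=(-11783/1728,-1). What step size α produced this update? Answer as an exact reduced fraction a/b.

α = 1/8

F_att = 3/2·(g−p) = 3/2·(1,16) = (1.5000,24.0000)
o1: d²=290 > ρ²=45 → inactive
o2: d²=36 ≤ ρ²=45; F_rep = 11·(-6,0)/36² = (-0.0509,0.0000)
F = F_att + ΣF_rep = (1.4491,24.0000)
Δp = p'−p = (0.1811,3.0000); α = Δx/Fx = (313/1728) / (313/216) = 1/8
check: Δy/Fy = (3) / (24) = 1/8 ✓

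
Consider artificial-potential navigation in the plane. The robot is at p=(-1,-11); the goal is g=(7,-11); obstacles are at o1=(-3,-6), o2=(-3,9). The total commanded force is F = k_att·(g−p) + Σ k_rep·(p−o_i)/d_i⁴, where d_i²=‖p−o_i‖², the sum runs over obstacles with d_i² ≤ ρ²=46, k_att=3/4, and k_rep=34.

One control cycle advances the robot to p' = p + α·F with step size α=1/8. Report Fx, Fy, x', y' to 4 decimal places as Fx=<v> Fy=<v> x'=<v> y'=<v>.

F_att = 3/4·(g−p) = 3/4·(8,0) = (6.0000,0.0000)
o1: d²=29 ≤ ρ²=46; F_rep = 34·(2,-5)/29² = (0.0809,-0.2021)
o2: d²=404 > ρ²=46 → inactive
F = F_att + ΣF_rep = (6.0809,-0.2021)
p' = p + 1/8·F = (-0.2399,-11.0253)

Fx=6.0809 Fy=-0.2021 x'=-0.2399 y'=-11.0253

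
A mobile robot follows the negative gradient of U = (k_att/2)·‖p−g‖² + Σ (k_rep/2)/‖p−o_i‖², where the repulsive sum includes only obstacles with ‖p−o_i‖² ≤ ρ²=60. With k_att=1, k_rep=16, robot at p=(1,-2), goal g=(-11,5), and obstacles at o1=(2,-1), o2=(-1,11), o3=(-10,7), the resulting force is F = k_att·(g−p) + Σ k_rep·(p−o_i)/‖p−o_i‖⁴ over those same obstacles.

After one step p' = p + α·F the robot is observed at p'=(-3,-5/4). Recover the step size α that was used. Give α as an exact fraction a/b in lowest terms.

α = 1/4

F_att = 1·(g−p) = 1·(-12,7) = (-12.0000,7.0000)
o1: d²=2 ≤ ρ²=60; F_rep = 16·(-1,-1)/2² = (-4.0000,-4.0000)
o2: d²=173 > ρ²=60 → inactive
o3: d²=202 > ρ²=60 → inactive
F = F_att + ΣF_rep = (-16.0000,3.0000)
Δp = p'−p = (-4.0000,0.7500); α = Δx/Fx = (-4) / (-16) = 1/4
check: Δy/Fy = (3/4) / (3) = 1/4 ✓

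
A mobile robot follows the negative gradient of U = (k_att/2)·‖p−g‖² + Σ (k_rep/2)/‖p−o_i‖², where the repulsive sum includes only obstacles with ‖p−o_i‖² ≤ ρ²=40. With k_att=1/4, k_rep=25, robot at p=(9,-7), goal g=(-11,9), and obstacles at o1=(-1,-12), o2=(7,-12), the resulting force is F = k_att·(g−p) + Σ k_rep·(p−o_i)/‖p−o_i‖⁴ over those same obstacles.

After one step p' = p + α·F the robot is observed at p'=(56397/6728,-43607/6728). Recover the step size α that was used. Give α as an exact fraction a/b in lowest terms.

F_att = 1/4·(g−p) = 1/4·(-20,16) = (-5.0000,4.0000)
o1: d²=125 > ρ²=40 → inactive
o2: d²=29 ≤ ρ²=40; F_rep = 25·(2,5)/29² = (0.0595,0.1486)
F = F_att + ΣF_rep = (-4.9405,4.1486)
Δp = p'−p = (-0.6176,0.5186); α = Δx/Fx = (-4155/6728) / (-4155/841) = 1/8
check: Δy/Fy = (3489/6728) / (3489/841) = 1/8 ✓

α = 1/8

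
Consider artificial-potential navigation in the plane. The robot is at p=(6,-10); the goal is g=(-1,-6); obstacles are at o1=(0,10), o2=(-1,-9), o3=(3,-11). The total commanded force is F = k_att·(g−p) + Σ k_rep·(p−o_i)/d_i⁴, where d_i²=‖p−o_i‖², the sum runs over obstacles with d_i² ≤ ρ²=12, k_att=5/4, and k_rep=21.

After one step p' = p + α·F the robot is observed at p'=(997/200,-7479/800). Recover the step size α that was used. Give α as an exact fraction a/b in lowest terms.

F_att = 5/4·(g−p) = 5/4·(-7,4) = (-8.7500,5.0000)
o1: d²=436 > ρ²=12 → inactive
o2: d²=50 > ρ²=12 → inactive
o3: d²=10 ≤ ρ²=12; F_rep = 21·(3,1)/10² = (0.6300,0.2100)
F = F_att + ΣF_rep = (-8.1200,5.2100)
Δp = p'−p = (-1.0150,0.6512); α = Δx/Fx = (-203/200) / (-203/25) = 1/8
check: Δy/Fy = (521/800) / (521/100) = 1/8 ✓

α = 1/8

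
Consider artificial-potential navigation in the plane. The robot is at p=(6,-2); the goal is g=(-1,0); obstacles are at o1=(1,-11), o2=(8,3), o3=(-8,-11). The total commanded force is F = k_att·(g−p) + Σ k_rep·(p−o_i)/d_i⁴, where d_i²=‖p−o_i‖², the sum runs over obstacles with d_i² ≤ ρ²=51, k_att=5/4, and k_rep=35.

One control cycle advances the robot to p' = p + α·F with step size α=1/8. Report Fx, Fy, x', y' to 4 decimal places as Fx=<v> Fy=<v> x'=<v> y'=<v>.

Fx=-8.8332 Fy=2.2919 x'=4.8958 y'=-1.7135

F_att = 5/4·(g−p) = 5/4·(-7,2) = (-8.7500,2.5000)
o1: d²=106 > ρ²=51 → inactive
o2: d²=29 ≤ ρ²=51; F_rep = 35·(-2,-5)/29² = (-0.0832,-0.2081)
o3: d²=277 > ρ²=51 → inactive
F = F_att + ΣF_rep = (-8.8332,2.2919)
p' = p + 1/8·F = (4.8958,-1.7135)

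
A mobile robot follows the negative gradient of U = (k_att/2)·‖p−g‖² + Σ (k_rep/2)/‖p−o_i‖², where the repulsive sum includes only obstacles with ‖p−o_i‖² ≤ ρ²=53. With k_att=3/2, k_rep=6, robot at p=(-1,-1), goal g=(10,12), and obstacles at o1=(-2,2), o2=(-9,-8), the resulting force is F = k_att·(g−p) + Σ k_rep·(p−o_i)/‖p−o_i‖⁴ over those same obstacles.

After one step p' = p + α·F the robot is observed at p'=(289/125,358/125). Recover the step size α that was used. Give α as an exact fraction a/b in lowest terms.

F_att = 3/2·(g−p) = 3/2·(11,13) = (16.5000,19.5000)
o1: d²=10 ≤ ρ²=53; F_rep = 6·(1,-3)/10² = (0.0600,-0.1800)
o2: d²=113 > ρ²=53 → inactive
F = F_att + ΣF_rep = (16.5600,19.3200)
Δp = p'−p = (3.3120,3.8640); α = Δx/Fx = (414/125) / (414/25) = 1/5
check: Δy/Fy = (483/125) / (483/25) = 1/5 ✓

α = 1/5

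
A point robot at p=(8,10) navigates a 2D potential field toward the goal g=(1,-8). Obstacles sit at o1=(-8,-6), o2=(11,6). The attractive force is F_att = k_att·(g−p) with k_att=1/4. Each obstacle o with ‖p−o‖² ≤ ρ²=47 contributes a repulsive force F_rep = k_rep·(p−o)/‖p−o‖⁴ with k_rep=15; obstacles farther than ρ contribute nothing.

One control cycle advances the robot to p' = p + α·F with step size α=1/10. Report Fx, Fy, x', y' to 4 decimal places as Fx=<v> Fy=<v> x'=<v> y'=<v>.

Fx=-1.8220 Fy=-4.4040 x'=7.8178 y'=9.5596

F_att = 1/4·(g−p) = 1/4·(-7,-18) = (-1.7500,-4.5000)
o1: d²=512 > ρ²=47 → inactive
o2: d²=25 ≤ ρ²=47; F_rep = 15·(-3,4)/25² = (-0.0720,0.0960)
F = F_att + ΣF_rep = (-1.8220,-4.4040)
p' = p + 1/10·F = (7.8178,9.5596)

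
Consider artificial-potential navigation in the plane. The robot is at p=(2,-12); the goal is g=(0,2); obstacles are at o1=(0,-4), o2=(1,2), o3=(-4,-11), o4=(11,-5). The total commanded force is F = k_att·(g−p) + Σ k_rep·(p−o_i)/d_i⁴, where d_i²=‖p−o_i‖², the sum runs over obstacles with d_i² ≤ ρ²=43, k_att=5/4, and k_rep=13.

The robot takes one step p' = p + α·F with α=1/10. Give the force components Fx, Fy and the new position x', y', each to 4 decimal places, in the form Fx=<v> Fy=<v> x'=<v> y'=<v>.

F_att = 5/4·(g−p) = 5/4·(-2,14) = (-2.5000,17.5000)
o1: d²=68 > ρ²=43 → inactive
o2: d²=197 > ρ²=43 → inactive
o3: d²=37 ≤ ρ²=43; F_rep = 13·(6,-1)/37² = (0.0570,-0.0095)
o4: d²=130 > ρ²=43 → inactive
F = F_att + ΣF_rep = (-2.4430,17.4905)
p' = p + 1/10·F = (1.7557,-10.2509)

Fx=-2.4430 Fy=17.4905 x'=1.7557 y'=-10.2509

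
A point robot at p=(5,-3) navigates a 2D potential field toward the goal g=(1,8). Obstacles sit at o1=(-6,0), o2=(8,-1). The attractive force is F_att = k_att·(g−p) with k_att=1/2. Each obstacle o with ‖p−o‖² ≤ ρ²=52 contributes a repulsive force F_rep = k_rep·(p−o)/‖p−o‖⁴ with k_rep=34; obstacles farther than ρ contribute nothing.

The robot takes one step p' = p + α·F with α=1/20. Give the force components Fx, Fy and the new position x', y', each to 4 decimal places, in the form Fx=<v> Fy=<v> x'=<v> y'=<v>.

F_att = 1/2·(g−p) = 1/2·(-4,11) = (-2.0000,5.5000)
o1: d²=130 > ρ²=52 → inactive
o2: d²=13 ≤ ρ²=52; F_rep = 34·(-3,-2)/13² = (-0.6036,-0.4024)
F = F_att + ΣF_rep = (-2.6036,5.0976)
p' = p + 1/20·F = (4.8698,-2.7451)

Fx=-2.6036 Fy=5.0976 x'=4.8698 y'=-2.7451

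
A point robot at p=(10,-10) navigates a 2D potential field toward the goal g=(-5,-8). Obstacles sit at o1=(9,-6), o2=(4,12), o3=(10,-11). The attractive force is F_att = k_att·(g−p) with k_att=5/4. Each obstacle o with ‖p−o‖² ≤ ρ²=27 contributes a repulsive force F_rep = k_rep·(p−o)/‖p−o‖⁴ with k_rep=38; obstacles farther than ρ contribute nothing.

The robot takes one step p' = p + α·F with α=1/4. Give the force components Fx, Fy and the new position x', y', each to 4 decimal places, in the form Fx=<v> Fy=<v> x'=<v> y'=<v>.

F_att = 5/4·(g−p) = 5/4·(-15,2) = (-18.7500,2.5000)
o1: d²=17 ≤ ρ²=27; F_rep = 38·(1,-4)/17² = (0.1315,-0.5260)
o2: d²=520 > ρ²=27 → inactive
o3: d²=1 ≤ ρ²=27; F_rep = 38·(0,1)/1² = (0.0000,38.0000)
F = F_att + ΣF_rep = (-18.6185,39.9740)
p' = p + 1/4·F = (5.3454,-0.0065)

Fx=-18.6185 Fy=39.9740 x'=5.3454 y'=-0.0065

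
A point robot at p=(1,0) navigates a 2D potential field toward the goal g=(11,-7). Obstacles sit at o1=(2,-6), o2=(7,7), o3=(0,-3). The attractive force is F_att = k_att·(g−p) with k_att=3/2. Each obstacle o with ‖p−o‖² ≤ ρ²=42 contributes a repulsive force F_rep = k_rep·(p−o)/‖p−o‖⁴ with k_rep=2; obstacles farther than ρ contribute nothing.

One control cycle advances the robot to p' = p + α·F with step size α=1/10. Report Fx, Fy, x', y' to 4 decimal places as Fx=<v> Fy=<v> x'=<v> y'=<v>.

Fx=15.0185 Fy=-10.4312 x'=2.5019 y'=-1.0431

F_att = 3/2·(g−p) = 3/2·(10,-7) = (15.0000,-10.5000)
o1: d²=37 ≤ ρ²=42; F_rep = 2·(-1,6)/37² = (-0.0015,0.0088)
o2: d²=85 > ρ²=42 → inactive
o3: d²=10 ≤ ρ²=42; F_rep = 2·(1,3)/10² = (0.0200,0.0600)
F = F_att + ΣF_rep = (15.0185,-10.4312)
p' = p + 1/10·F = (2.5019,-1.0431)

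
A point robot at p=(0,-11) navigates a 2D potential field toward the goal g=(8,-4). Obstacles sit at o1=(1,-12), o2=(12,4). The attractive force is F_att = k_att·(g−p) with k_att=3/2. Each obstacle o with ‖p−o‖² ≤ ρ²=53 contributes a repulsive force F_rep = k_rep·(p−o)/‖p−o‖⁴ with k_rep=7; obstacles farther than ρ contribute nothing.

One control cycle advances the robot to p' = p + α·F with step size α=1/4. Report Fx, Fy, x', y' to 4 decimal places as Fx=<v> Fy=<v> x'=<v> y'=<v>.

Fx=10.2500 Fy=12.2500 x'=2.5625 y'=-7.9375

F_att = 3/2·(g−p) = 3/2·(8,7) = (12.0000,10.5000)
o1: d²=2 ≤ ρ²=53; F_rep = 7·(-1,1)/2² = (-1.7500,1.7500)
o2: d²=369 > ρ²=53 → inactive
F = F_att + ΣF_rep = (10.2500,12.2500)
p' = p + 1/4·F = (2.5625,-7.9375)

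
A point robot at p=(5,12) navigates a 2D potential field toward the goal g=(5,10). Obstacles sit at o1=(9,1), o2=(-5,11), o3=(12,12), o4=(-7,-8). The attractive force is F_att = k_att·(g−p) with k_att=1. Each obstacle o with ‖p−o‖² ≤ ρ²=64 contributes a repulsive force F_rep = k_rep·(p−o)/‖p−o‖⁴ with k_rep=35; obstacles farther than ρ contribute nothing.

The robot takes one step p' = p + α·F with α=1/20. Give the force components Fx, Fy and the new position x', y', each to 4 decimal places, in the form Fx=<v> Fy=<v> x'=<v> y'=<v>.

Fx=-0.1020 Fy=-2.0000 x'=4.9949 y'=11.9000

F_att = 1·(g−p) = 1·(0,-2) = (0.0000,-2.0000)
o1: d²=137 > ρ²=64 → inactive
o2: d²=101 > ρ²=64 → inactive
o3: d²=49 ≤ ρ²=64; F_rep = 35·(-7,0)/49² = (-0.1020,0.0000)
o4: d²=544 > ρ²=64 → inactive
F = F_att + ΣF_rep = (-0.1020,-2.0000)
p' = p + 1/20·F = (4.9949,11.9000)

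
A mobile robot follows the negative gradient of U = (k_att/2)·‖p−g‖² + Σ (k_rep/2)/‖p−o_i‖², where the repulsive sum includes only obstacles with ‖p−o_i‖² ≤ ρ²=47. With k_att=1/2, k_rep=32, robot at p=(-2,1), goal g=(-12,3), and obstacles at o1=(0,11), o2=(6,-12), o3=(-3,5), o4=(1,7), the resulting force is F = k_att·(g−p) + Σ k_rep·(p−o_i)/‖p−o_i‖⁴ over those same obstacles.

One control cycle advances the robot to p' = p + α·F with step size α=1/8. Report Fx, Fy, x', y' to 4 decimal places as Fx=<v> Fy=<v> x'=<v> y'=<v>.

F_att = 1/2·(g−p) = 1/2·(-10,2) = (-5.0000,1.0000)
o1: d²=104 > ρ²=47 → inactive
o2: d²=233 > ρ²=47 → inactive
o3: d²=17 ≤ ρ²=47; F_rep = 32·(1,-4)/17² = (0.1107,-0.4429)
o4: d²=45 ≤ ρ²=47; F_rep = 32·(-3,-6)/45² = (-0.0474,-0.0948)
F = F_att + ΣF_rep = (-4.9367,0.4623)
p' = p + 1/8·F = (-2.6171,1.0578)

Fx=-4.9367 Fy=0.4623 x'=-2.6171 y'=1.0578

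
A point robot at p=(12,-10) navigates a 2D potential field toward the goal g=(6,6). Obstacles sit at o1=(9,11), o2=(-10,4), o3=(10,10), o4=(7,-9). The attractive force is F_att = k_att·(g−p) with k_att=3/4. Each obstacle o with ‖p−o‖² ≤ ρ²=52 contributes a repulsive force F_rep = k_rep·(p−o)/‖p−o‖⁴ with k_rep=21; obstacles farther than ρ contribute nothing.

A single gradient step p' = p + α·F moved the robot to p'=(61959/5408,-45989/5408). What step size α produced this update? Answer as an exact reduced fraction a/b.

α = 1/8

F_att = 3/4·(g−p) = 3/4·(-6,16) = (-4.5000,12.0000)
o1: d²=450 > ρ²=52 → inactive
o2: d²=680 > ρ²=52 → inactive
o3: d²=404 > ρ²=52 → inactive
o4: d²=26 ≤ ρ²=52; F_rep = 21·(5,-1)/26² = (0.1553,-0.0311)
F = F_att + ΣF_rep = (-4.3447,11.9689)
Δp = p'−p = (-0.5431,1.4961); α = Δx/Fx = (-2937/5408) / (-2937/676) = 1/8
check: Δy/Fy = (8091/5408) / (8091/676) = 1/8 ✓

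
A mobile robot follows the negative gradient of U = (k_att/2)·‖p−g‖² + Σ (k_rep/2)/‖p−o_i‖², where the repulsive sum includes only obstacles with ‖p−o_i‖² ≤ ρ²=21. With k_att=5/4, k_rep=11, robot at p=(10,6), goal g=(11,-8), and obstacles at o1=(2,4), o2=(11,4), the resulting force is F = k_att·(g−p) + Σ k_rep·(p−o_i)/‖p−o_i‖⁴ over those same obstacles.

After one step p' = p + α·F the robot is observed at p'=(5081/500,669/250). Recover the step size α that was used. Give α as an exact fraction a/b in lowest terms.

F_att = 5/4·(g−p) = 5/4·(1,-14) = (1.2500,-17.5000)
o1: d²=68 > ρ²=21 → inactive
o2: d²=5 ≤ ρ²=21; F_rep = 11·(-1,2)/5² = (-0.4400,0.8800)
F = F_att + ΣF_rep = (0.8100,-16.6200)
Δp = p'−p = (0.1620,-3.3240); α = Δx/Fx = (81/500) / (81/100) = 1/5
check: Δy/Fy = (-831/250) / (-831/50) = 1/5 ✓

α = 1/5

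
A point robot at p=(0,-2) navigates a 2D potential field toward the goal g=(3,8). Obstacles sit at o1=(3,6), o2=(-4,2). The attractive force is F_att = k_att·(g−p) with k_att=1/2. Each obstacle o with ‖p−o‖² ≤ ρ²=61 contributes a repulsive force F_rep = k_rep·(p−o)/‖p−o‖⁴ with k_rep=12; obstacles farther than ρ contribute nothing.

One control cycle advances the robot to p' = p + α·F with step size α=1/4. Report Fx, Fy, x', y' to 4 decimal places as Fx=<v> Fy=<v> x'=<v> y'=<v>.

F_att = 1/2·(g−p) = 1/2·(3,10) = (1.5000,5.0000)
o1: d²=73 > ρ²=61 → inactive
o2: d²=32 ≤ ρ²=61; F_rep = 12·(4,-4)/32² = (0.0469,-0.0469)
F = F_att + ΣF_rep = (1.5469,4.9531)
p' = p + 1/4·F = (0.3867,-0.7617)

Fx=1.5469 Fy=4.9531 x'=0.3867 y'=-0.7617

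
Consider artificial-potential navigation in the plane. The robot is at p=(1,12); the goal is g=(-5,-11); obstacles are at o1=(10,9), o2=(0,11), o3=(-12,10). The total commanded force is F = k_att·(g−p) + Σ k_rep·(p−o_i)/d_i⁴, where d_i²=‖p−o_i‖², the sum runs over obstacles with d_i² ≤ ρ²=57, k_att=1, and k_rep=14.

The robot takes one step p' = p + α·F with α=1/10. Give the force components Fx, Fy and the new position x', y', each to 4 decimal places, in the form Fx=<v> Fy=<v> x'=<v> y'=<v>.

Fx=-2.5000 Fy=-19.5000 x'=0.7500 y'=10.0500

F_att = 1·(g−p) = 1·(-6,-23) = (-6.0000,-23.0000)
o1: d²=90 > ρ²=57 → inactive
o2: d²=2 ≤ ρ²=57; F_rep = 14·(1,1)/2² = (3.5000,3.5000)
o3: d²=173 > ρ²=57 → inactive
F = F_att + ΣF_rep = (-2.5000,-19.5000)
p' = p + 1/10·F = (0.7500,10.0500)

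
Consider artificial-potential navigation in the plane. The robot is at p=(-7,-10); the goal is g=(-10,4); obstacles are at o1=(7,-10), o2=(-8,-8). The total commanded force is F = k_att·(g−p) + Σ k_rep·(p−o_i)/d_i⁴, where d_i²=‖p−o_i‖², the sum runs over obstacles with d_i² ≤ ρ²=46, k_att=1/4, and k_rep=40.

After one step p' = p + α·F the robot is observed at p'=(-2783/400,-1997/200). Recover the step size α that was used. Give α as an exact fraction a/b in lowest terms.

α = 1/20

F_att = 1/4·(g−p) = 1/4·(-3,14) = (-0.7500,3.5000)
o1: d²=196 > ρ²=46 → inactive
o2: d²=5 ≤ ρ²=46; F_rep = 40·(1,-2)/5² = (1.6000,-3.2000)
F = F_att + ΣF_rep = (0.8500,0.3000)
Δp = p'−p = (0.0425,0.0150); α = Δx/Fx = (17/400) / (17/20) = 1/20
check: Δy/Fy = (3/200) / (3/10) = 1/20 ✓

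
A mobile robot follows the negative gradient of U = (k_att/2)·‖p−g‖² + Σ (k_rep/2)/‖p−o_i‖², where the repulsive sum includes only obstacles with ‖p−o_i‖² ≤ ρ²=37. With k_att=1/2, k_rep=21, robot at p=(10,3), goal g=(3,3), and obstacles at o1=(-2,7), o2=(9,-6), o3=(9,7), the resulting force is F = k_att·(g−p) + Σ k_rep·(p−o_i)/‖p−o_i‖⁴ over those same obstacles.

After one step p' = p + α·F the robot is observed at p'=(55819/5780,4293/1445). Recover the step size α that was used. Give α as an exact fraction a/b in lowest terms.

α = 1/10

F_att = 1/2·(g−p) = 1/2·(-7,0) = (-3.5000,0.0000)
o1: d²=160 > ρ²=37 → inactive
o2: d²=82 > ρ²=37 → inactive
o3: d²=17 ≤ ρ²=37; F_rep = 21·(1,-4)/17² = (0.0727,-0.2907)
F = F_att + ΣF_rep = (-3.4273,-0.2907)
Δp = p'−p = (-0.3427,-0.0291); α = Δx/Fx = (-1981/5780) / (-1981/578) = 1/10
check: Δy/Fy = (-42/1445) / (-84/289) = 1/10 ✓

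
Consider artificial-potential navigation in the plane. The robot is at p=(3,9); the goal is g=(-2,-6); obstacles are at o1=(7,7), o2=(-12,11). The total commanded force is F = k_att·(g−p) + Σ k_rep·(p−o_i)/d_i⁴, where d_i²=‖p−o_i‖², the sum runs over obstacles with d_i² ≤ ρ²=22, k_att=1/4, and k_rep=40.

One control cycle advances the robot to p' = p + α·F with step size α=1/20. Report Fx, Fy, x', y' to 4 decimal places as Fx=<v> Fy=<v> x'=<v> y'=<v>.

Fx=-1.6500 Fy=-3.5500 x'=2.9175 y'=8.8225

F_att = 1/4·(g−p) = 1/4·(-5,-15) = (-1.2500,-3.7500)
o1: d²=20 ≤ ρ²=22; F_rep = 40·(-4,2)/20² = (-0.4000,0.2000)
o2: d²=229 > ρ²=22 → inactive
F = F_att + ΣF_rep = (-1.6500,-3.5500)
p' = p + 1/20·F = (2.9175,8.8225)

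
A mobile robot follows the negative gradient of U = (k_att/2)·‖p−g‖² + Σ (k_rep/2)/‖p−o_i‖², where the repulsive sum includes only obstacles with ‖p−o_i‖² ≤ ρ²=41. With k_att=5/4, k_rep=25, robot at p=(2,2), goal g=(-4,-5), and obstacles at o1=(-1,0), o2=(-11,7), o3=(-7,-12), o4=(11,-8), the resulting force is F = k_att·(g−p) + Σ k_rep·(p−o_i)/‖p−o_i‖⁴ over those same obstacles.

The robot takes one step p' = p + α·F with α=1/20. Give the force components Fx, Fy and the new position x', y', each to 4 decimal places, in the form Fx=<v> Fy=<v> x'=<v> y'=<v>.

F_att = 5/4·(g−p) = 5/4·(-6,-7) = (-7.5000,-8.7500)
o1: d²=13 ≤ ρ²=41; F_rep = 25·(3,2)/13² = (0.4438,0.2959)
o2: d²=194 > ρ²=41 → inactive
o3: d²=277 > ρ²=41 → inactive
o4: d²=181 > ρ²=41 → inactive
F = F_att + ΣF_rep = (-7.0562,-8.4541)
p' = p + 1/20·F = (1.6472,1.5773)

Fx=-7.0562 Fy=-8.4541 x'=1.6472 y'=1.5773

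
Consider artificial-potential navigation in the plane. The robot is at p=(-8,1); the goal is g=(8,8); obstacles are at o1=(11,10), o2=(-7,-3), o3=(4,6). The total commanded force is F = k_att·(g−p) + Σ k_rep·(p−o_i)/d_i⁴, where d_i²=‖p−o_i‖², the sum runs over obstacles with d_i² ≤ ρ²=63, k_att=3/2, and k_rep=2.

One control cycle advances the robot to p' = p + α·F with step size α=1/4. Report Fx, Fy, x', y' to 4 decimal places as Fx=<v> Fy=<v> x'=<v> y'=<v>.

Fx=23.9931 Fy=10.5277 x'=-2.0017 y'=3.6319

F_att = 3/2·(g−p) = 3/2·(16,7) = (24.0000,10.5000)
o1: d²=442 > ρ²=63 → inactive
o2: d²=17 ≤ ρ²=63; F_rep = 2·(-1,4)/17² = (-0.0069,0.0277)
o3: d²=169 > ρ²=63 → inactive
F = F_att + ΣF_rep = (23.9931,10.5277)
p' = p + 1/4·F = (-2.0017,3.6319)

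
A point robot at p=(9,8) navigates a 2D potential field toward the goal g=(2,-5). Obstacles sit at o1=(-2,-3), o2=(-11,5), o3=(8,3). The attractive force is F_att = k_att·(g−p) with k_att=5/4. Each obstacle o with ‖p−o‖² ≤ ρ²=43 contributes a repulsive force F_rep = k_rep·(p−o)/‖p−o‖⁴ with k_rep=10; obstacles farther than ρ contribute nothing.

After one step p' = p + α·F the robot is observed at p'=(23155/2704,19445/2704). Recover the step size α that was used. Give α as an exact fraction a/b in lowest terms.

α = 1/20

F_att = 5/4·(g−p) = 5/4·(-7,-13) = (-8.7500,-16.2500)
o1: d²=242 > ρ²=43 → inactive
o2: d²=409 > ρ²=43 → inactive
o3: d²=26 ≤ ρ²=43; F_rep = 10·(1,5)/26² = (0.0148,0.0740)
F = F_att + ΣF_rep = (-8.7352,-16.1760)
Δp = p'−p = (-0.4368,-0.8088); α = Δx/Fx = (-1181/2704) / (-5905/676) = 1/20
check: Δy/Fy = (-2187/2704) / (-10935/676) = 1/20 ✓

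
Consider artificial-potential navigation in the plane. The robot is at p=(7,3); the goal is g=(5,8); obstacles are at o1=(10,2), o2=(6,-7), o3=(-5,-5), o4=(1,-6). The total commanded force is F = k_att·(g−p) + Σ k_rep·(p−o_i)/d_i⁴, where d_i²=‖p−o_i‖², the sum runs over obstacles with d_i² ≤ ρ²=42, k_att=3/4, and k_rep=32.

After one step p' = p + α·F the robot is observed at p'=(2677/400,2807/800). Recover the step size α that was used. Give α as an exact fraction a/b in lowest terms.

F_att = 3/4·(g−p) = 3/4·(-2,5) = (-1.5000,3.7500)
o1: d²=10 ≤ ρ²=42; F_rep = 32·(-3,1)/10² = (-0.9600,0.3200)
o2: d²=101 > ρ²=42 → inactive
o3: d²=208 > ρ²=42 → inactive
o4: d²=117 > ρ²=42 → inactive
F = F_att + ΣF_rep = (-2.4600,4.0700)
Δp = p'−p = (-0.3075,0.5088); α = Δx/Fx = (-123/400) / (-123/50) = 1/8
check: Δy/Fy = (407/800) / (407/100) = 1/8 ✓

α = 1/8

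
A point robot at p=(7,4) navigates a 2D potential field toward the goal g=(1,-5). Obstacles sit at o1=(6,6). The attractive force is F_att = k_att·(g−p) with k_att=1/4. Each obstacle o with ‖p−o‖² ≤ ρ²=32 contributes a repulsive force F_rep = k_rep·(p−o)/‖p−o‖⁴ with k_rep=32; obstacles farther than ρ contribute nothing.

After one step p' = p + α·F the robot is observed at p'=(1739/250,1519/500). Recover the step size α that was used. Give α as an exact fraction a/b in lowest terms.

F_att = 1/4·(g−p) = 1/4·(-6,-9) = (-1.5000,-2.2500)
o1: d²=5 ≤ ρ²=32; F_rep = 32·(1,-2)/5² = (1.2800,-2.5600)
F = F_att + ΣF_rep = (-0.2200,-4.8100)
Δp = p'−p = (-0.0440,-0.9620); α = Δx/Fx = (-11/250) / (-11/50) = 1/5
check: Δy/Fy = (-481/500) / (-481/100) = 1/5 ✓

α = 1/5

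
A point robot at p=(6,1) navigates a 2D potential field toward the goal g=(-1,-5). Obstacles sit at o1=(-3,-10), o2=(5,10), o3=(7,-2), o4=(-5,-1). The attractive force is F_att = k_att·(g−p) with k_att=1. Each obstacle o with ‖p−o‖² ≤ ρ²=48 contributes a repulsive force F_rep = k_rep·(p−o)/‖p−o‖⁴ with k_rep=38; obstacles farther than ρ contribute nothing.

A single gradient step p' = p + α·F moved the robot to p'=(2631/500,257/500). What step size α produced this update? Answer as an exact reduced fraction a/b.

F_att = 1·(g−p) = 1·(-7,-6) = (-7.0000,-6.0000)
o1: d²=202 > ρ²=48 → inactive
o2: d²=82 > ρ²=48 → inactive
o3: d²=10 ≤ ρ²=48; F_rep = 38·(-1,3)/10² = (-0.3800,1.1400)
o4: d²=125 > ρ²=48 → inactive
F = F_att + ΣF_rep = (-7.3800,-4.8600)
Δp = p'−p = (-0.7380,-0.4860); α = Δx/Fx = (-369/500) / (-369/50) = 1/10
check: Δy/Fy = (-243/500) / (-243/50) = 1/10 ✓

α = 1/10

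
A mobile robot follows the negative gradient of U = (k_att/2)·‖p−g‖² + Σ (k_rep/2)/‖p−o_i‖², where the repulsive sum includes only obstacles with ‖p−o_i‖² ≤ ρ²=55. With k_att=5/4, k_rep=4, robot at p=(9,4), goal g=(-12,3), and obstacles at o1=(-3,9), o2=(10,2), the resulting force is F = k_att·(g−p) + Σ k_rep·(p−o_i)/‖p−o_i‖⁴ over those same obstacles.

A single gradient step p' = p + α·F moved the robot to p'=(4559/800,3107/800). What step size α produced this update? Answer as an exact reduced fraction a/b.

α = 1/8

F_att = 5/4·(g−p) = 5/4·(-21,-1) = (-26.2500,-1.2500)
o1: d²=169 > ρ²=55 → inactive
o2: d²=5 ≤ ρ²=55; F_rep = 4·(-1,2)/5² = (-0.1600,0.3200)
F = F_att + ΣF_rep = (-26.4100,-0.9300)
Δp = p'−p = (-3.3013,-0.1163); α = Δx/Fx = (-2641/800) / (-2641/100) = 1/8
check: Δy/Fy = (-93/800) / (-93/100) = 1/8 ✓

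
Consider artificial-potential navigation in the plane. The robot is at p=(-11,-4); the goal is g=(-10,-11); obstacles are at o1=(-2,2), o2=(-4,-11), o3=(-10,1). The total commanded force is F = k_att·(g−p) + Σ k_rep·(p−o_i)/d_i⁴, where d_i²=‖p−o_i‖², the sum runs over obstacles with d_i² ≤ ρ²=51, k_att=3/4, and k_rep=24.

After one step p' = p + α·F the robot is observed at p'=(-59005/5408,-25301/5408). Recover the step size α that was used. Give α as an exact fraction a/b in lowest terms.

α = 1/8

F_att = 3/4·(g−p) = 3/4·(1,-7) = (0.7500,-5.2500)
o1: d²=117 > ρ²=51 → inactive
o2: d²=98 > ρ²=51 → inactive
o3: d²=26 ≤ ρ²=51; F_rep = 24·(-1,-5)/26² = (-0.0355,-0.1775)
F = F_att + ΣF_rep = (0.7145,-5.4275)
Δp = p'−p = (0.0893,-0.6784); α = Δx/Fx = (483/5408) / (483/676) = 1/8
check: Δy/Fy = (-3669/5408) / (-3669/676) = 1/8 ✓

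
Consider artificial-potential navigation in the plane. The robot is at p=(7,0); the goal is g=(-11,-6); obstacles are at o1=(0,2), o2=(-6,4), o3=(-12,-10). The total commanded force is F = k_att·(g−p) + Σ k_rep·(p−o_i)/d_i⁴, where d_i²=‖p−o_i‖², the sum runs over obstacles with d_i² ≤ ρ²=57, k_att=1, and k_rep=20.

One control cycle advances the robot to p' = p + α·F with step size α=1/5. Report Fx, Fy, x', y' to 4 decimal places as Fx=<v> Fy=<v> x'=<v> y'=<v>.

Fx=-17.9502 Fy=-6.0142 x'=3.4100 y'=-1.2028

F_att = 1·(g−p) = 1·(-18,-6) = (-18.0000,-6.0000)
o1: d²=53 ≤ ρ²=57; F_rep = 20·(7,-2)/53² = (0.0498,-0.0142)
o2: d²=185 > ρ²=57 → inactive
o3: d²=461 > ρ²=57 → inactive
F = F_att + ΣF_rep = (-17.9502,-6.0142)
p' = p + 1/5·F = (3.4100,-1.2028)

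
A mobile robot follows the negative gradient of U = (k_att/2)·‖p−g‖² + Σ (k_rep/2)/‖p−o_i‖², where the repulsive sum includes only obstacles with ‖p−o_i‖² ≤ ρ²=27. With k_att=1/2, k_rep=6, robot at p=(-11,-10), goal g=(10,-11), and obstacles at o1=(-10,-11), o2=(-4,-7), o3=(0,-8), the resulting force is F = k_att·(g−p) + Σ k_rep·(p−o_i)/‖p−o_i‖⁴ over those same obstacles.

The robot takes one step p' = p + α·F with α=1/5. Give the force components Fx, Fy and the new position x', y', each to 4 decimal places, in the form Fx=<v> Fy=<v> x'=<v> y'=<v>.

F_att = 1/2·(g−p) = 1/2·(21,-1) = (10.5000,-0.5000)
o1: d²=2 ≤ ρ²=27; F_rep = 6·(-1,1)/2² = (-1.5000,1.5000)
o2: d²=58 > ρ²=27 → inactive
o3: d²=125 > ρ²=27 → inactive
F = F_att + ΣF_rep = (9.0000,1.0000)
p' = p + 1/5·F = (-9.2000,-9.8000)

Fx=9.0000 Fy=1.0000 x'=-9.2000 y'=-9.8000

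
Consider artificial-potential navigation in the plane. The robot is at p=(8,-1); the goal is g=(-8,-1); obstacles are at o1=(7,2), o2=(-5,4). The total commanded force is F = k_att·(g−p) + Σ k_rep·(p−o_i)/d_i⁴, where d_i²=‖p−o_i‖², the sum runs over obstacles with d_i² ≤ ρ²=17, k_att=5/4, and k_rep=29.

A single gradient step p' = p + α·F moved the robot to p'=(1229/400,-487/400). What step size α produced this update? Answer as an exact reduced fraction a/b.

α = 1/4

F_att = 5/4·(g−p) = 5/4·(-16,0) = (-20.0000,0.0000)
o1: d²=10 ≤ ρ²=17; F_rep = 29·(1,-3)/10² = (0.2900,-0.8700)
o2: d²=194 > ρ²=17 → inactive
F = F_att + ΣF_rep = (-19.7100,-0.8700)
Δp = p'−p = (-4.9275,-0.2175); α = Δx/Fx = (-1971/400) / (-1971/100) = 1/4
check: Δy/Fy = (-87/400) / (-87/100) = 1/4 ✓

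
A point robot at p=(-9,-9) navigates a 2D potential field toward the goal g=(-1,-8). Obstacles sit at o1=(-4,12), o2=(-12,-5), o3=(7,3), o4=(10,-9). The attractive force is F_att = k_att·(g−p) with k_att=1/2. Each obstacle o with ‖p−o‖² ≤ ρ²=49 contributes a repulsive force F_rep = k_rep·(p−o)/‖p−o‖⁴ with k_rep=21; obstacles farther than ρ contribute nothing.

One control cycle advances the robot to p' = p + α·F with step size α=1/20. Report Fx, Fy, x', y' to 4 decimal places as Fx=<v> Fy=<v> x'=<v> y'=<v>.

F_att = 1/2·(g−p) = 1/2·(8,1) = (4.0000,0.5000)
o1: d²=466 > ρ²=49 → inactive
o2: d²=25 ≤ ρ²=49; F_rep = 21·(3,-4)/25² = (0.1008,-0.1344)
o3: d²=400 > ρ²=49 → inactive
o4: d²=361 > ρ²=49 → inactive
F = F_att + ΣF_rep = (4.1008,0.3656)
p' = p + 1/20·F = (-8.7950,-8.9817)

Fx=4.1008 Fy=0.3656 x'=-8.7950 y'=-8.9817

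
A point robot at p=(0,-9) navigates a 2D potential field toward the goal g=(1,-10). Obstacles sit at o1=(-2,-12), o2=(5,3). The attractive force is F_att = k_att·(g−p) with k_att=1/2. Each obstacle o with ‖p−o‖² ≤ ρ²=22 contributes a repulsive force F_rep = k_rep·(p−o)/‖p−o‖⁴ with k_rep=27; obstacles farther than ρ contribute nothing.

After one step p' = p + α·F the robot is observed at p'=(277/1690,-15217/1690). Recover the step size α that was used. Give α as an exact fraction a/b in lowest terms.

α = 1/5

F_att = 1/2·(g−p) = 1/2·(1,-1) = (0.5000,-0.5000)
o1: d²=13 ≤ ρ²=22; F_rep = 27·(2,3)/13² = (0.3195,0.4793)
o2: d²=169 > ρ²=22 → inactive
F = F_att + ΣF_rep = (0.8195,-0.0207)
Δp = p'−p = (0.1639,-0.0041); α = Δx/Fx = (277/1690) / (277/338) = 1/5
check: Δy/Fy = (-7/1690) / (-7/338) = 1/5 ✓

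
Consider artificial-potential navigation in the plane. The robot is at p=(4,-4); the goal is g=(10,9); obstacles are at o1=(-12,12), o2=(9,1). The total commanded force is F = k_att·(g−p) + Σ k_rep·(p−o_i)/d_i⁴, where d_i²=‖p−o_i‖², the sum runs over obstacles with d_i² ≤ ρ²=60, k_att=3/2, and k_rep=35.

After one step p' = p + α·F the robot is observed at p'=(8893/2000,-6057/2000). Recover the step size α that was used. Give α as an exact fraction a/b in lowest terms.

α = 1/20

F_att = 3/2·(g−p) = 3/2·(6,13) = (9.0000,19.5000)
o1: d²=512 > ρ²=60 → inactive
o2: d²=50 ≤ ρ²=60; F_rep = 35·(-5,-5)/50² = (-0.0700,-0.0700)
F = F_att + ΣF_rep = (8.9300,19.4300)
Δp = p'−p = (0.4465,0.9715); α = Δx/Fx = (893/2000) / (893/100) = 1/20
check: Δy/Fy = (1943/2000) / (1943/100) = 1/20 ✓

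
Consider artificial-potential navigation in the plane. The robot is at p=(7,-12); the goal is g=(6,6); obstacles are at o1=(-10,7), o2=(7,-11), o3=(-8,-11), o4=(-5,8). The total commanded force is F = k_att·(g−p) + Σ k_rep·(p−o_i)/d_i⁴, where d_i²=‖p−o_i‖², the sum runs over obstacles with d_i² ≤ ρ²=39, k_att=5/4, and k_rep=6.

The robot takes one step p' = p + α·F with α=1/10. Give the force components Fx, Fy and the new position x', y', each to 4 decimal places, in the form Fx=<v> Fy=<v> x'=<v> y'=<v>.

Fx=-1.2500 Fy=16.5000 x'=6.8750 y'=-10.3500

F_att = 5/4·(g−p) = 5/4·(-1,18) = (-1.2500,22.5000)
o1: d²=650 > ρ²=39 → inactive
o2: d²=1 ≤ ρ²=39; F_rep = 6·(0,-1)/1² = (0.0000,-6.0000)
o3: d²=226 > ρ²=39 → inactive
o4: d²=544 > ρ²=39 → inactive
F = F_att + ΣF_rep = (-1.2500,16.5000)
p' = p + 1/10·F = (6.8750,-10.3500)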